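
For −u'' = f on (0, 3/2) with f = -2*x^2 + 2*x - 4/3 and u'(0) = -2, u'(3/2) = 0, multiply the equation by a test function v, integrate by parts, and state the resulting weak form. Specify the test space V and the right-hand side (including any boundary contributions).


V = H^1(0, 3/2) (v unrestricted at boundary; u is determined up to an additive constant); weak form: ∫_0^3/2 u'v' dx = ∫_0^3/2 (-2*x^2 + 2*x - 4/3) v dx + 2·v(0) for all v ∈ V.

Multiply both sides by a test function v and integrate from 0 to 3/2:
  ∫_0^3/2 −u''(x) v(x) dx = ∫_0^3/2 f(x) v(x) dx.
Integrate the LHS by parts once:
  ∫_0^3/2 −u'' v dx = −[u'(x) v(x)]_0^3/2 + ∫_0^3/2 u'(x) v'(x) dx.
Thus ∫_0^3/2 u'(x) v'(x) dx = ∫_0^3/2 f(x) v(x) dx + [u'(x) v(x)]_0^3/2.
Choose V so that boundary terms are either known or forced to vanish.
u has inhomogeneous Neumann u'(0) = -2, u'(3/2) = 0. [u' v]_0^3/2 = (0)·v(3/2) − (-2)·v(0) = 2·v(0). Take V = H^1(0, 3/2); boundary term becomes part of RHS.
Weak formulation: find u (satisfying any essential BC) such that ∫_0^3/2 u'(x) v'(x) dx = ∫_0^3/2 f v dx + 2·v(0) for all v ∈ V (Neumann data are natural BCs: they enter the RHS as boundary terms).
Substituting f(x) = -2*x^2 + 2*x - 4/3, the right-hand side is ∫_0^3/2 (-2*x^2 + 2*x - 4/3) v dx + 2·v(0).
Compatibility check (pure Neumann): taking v ≡ 1 ∈ V gives 0 = ∫_0^3/2 f dx + (0) − (-2), i.e. ∫_0^3/2 f dx must equal u'(0) − u'(3/2) = -2. Indeed ∫_0^3/2 (-2*x^2 + 2*x - 4/3) dx = -2, so the data are compatible. The solution is then unique only up to an additive constant (fix it e.g. by requiring ∫_0^3/2 u dx = 0).


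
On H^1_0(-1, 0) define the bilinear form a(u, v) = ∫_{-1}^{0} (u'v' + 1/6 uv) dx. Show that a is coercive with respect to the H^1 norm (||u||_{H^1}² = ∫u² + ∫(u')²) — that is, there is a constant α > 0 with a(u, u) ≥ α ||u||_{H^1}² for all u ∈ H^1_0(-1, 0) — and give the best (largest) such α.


α = (1/6 + π^2)/(1 + π^2)

Coercivity of a(·,·) on H^1_0(-1, 0) means a(u, u) ≥ α ||u||_{H^1}² for every u ∈ H^1_0.
The interval has length L = 1, and Poincaré/coercivity depend only on L. Here a(u, u) = ∫(u')² + (1/6)·∫u².
Here 0 < c = 1/6 < 1. The condition a(u,u) ≥ α||u||_{H^1}² reads (1−α)∫(u')² ≥ (α−c)∫u². Any admissible α is ≤ 1 (rapidly oscillating u have ∫u²/∫(u')² → 0), and α = 1 would force 0 ≥ (1−c)∫u², impossible since c < 1; so 1−α > 0. By the sharp Poincaré inequality on H^1_0 of an interval of length L, ∫(u')² ≥ (π/L)²∫u² with equality for the first sine mode sin(π(x−x₀)/L) (x₀ the left endpoint), so the inequality holds for all u iff (1−α)(π/L)² ≥ α − c, i.e. α ≤ ((π/L)² + c)/((π/L)² + 1) = (1 + c(L/π)²)/(1 + (L/π)²). With (π/L)² = π^2 and c = 1/6, the largest admissible constant is α = ((π/L)² + c)/((π/L)² + 1).
Simplifying, α = (1/6 + π^2)/(1 + π^2).


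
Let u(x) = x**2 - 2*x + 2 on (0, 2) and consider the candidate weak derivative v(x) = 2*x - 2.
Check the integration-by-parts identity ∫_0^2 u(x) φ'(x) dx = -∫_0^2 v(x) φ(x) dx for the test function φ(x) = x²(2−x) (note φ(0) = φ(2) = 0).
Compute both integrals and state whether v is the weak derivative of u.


LHS = -8/15, RHS = -8/15. Yes, v = u' weakly.

u(x) = x**2 - 2*x + 2, classical derivative u'(x) = 2*x - 2.
φ(x) = x²(2−x), so φ'(x) = x*(4 - 3*x).
Note φ(0) = φ(2) = 0, so the boundary term u·φ vanishes.
LHS = ∫_0^2 u(x) φ'(x) dx = ∫_0^2 (-3*x^4 + 10*x^3 - 14*x^2 + 8*x) dx. Term by term:
  ∫_0^2 -3*x^4 dx = -96/5;  ∫_0^2 10*x^3 dx = 40;  ∫_0^2 -14*x^2 dx = -112/3;
  ∫_0^2 8*x dx = 16.
Sum: -96/5 + 40 − 112/3 + 16 = -8/15.
So LHS = -8/15.
∫_0^2 v(x) φ(x) dx = ∫_0^2 (-2*x^4 + 6*x^3 - 4*x^2) dx. Term by term:
  ∫_0^2 -2*x^4 dx = -64/5;  ∫_0^2 6*x^3 dx = 24;  ∫_0^2 -4*x^2 dx = -32/3.
Sum: -64/5 + 24 − 32/3 = 8/15.
So RHS = -∫_0^2 v(x) φ(x) dx = -8/15.
LHS = RHS, so the identity holds for this test φ.
Moreover u is smooth here and v(x) = u'(x) = 2*x - 2 pointwise, so the identity holds for every test function. Hence v is the weak derivative of u.


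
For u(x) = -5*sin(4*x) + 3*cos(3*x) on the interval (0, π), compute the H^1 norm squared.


||u||_{H^1(0,π)}^2 = -2400/7 + 515*π/2

u'(x) = -9*sin(3*x) - 20*cos(4*x).
Expand u² and (u')² and integrate term by term on (0, π), using: for integers n ≥ 1, ∫_0^π sin²(nx) dx = ∫_0^π cos²(nx) dx = π/2; for n ≠ n', ∫_0^π sin(nx)sin(n'x) dx = ∫_0^π cos(nx)cos(n'x) dx = 0; and by product-to-sum, ∫_0^π sin(nx)cos(n'x) dx = ½∫_0^π [sin((n+n')x) + sin((n−n')x)] dx, which is 0 when n+n' is even and 2n/(n²−n'²) when n+n' is odd (it need not vanish on (0, π)).
  u² squared terms: (-5)²·∫sin(4x)² dx = 25·π/2 = 25*π/2;  (3)²·∫cos(3x)² dx = 9·π/2 = 9*π/2.
  u² cross terms: 2·(-5)·(3)·∫sin(4x)·cos(3x) dx = -30·(8/7) = -240/7.
  So ∫_0^π u² dx = 25*π/2 + 9*π/2 − 240/7 = -240/7 + 17*π.
  (u')² squared terms: (-20)²·∫cos(4x)² dx = 400·π/2 = 200*π;  (-9)²·∫sin(3x)² dx = 81·π/2 = 81*π/2.
  (u')² cross terms: 2·(-20)·(-9)·∫cos(4x)·sin(3x) dx = 360·(-6/7) = -2160/7.
  So ∫_0^π (u')² dx = 200*π + 81*π/2 − 2160/7 = -2160/7 + 481*π/2.
||u||_{H^1}^2 = (-240/7 + 17*π) + (-2160/7 + 481*π/2) = -2400/7 + 515*π/2.


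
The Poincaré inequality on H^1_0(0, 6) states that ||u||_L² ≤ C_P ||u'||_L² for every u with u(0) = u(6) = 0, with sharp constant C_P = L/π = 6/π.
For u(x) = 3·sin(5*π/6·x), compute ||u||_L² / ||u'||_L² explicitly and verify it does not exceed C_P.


||u||_L² / ||u'||_L² = 6/(5*π) < C_P = 6/π.

u(x) = 3·sin(5*π/6·x), so u'(x) = 5*π*cos(5*π*x/6)/2.
Writing u(x) = A·sin(kπx/L) with A = 3 and k = 5, use ∫_0^L sin²(kπx/L) dx = L/2 and ∫_0^L cos²(kπx/L) dx = L/2.
u² = 9·sin²(5*π/6·x) and (u')² = 25*π^2/4·cos²(5*π/6·x), and each of sin², cos² integrates to L/2 = 3 over (0, 6).
∫_0^6 u² dx = 27, so ||u||_L² = 3*sqrt(3).
∫_0^6 (u')² dx = 75*π^2/4, so ||u'||_L² = 5*sqrt(3)*π/2.
Ratio ||u||_L² / ||u'||_L² = 6/(5*π).
Sharp Poincaré constant on H^1_0(0, 6) is C_P = L/π = 6/π, achieved by sin(π/6·x).
This is the k = 5 harmonic; the ratio L/(kπ) is strictly less than C_P = L/π, consistent with the sharp inequality ||u||_L² ≤ C_P ||u'||_L².


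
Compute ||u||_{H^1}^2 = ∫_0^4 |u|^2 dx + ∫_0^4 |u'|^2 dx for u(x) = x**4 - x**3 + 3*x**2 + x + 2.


||u||_{H^1}^2 = 19148636/315

The H^1 norm (squared) on an interval (0, L) is
  ||u||_{H^1}^2 = ∫_0^L u(x)^2 dx + ∫_0^L u'(x)^2 dx.
Compute u'(x) = 4*x**3 - 3*x**2 + 6*x + 1.
Then u(x)^2 = x**8 - 2*x**7 + 7*x**6 - 4*x**5 + 11*x**4 + 2*x**3 + 13*x**2 + 4*x + 4 and u'(x)^2 = 16*x**6 - 24*x**5 + 57*x**4 - 28*x**3 + 30*x**2 + 12*x + 1.
Integrate each monomial from 0 to 4 using ∫_0^4 c·x^n dx = c·4^(n+1)/(n+1):
  ∫_0^4 u(x)^2 dx = ∫_0^4 (x^8 - 2*x^7 + 7*x^6 - 4*x^5 + 11*x^4 + 2*x^3 + 13*x^2 + 4*x + 4) dx. Term by term:
    ∫_0^4 x^8 dx = 262144/9;  ∫_0^4 -2*x^7 dx = -16384;  ∫_0^4 7*x^6 dx = 16384;
    ∫_0^4 -4*x^5 dx = -8192/3;  ∫_0^4 11*x^4 dx = 11264/5;  ∫_0^4 2*x^3 dx = 128;
    ∫_0^4 13*x^2 dx = 832/3;  ∫_0^4 4*x dx = 32;  ∫_0^4 4 dx = 16.
  Sum: 262144/9 − 16384 + 16384 − 8192/3 + 11264/5 + 128 + 832/3 + 32 + 16 = 1309616/45.
  ∫_0^4 u'(x)^2 dx = ∫_0^4 (16*x^6 - 24*x^5 + 57*x^4 - 28*x^3 + 30*x^2 + 12*x + 1) dx. Term by term:
    ∫_0^4 16*x^6 dx = 262144/7;  ∫_0^4 -24*x^5 dx = -16384;  ∫_0^4 57*x^4 dx = 58368/5;
    ∫_0^4 -28*x^3 dx = -1792;  ∫_0^4 30*x^2 dx = 640;  ∫_0^4 12*x dx = 96;
    ∫_0^4 1 dx = 4.
  Sum: 262144/7 − 16384 + 58368/5 − 1792 + 640 + 96 + 4 = 1109036/35.
Adding: ||u||_{H^1}^2 = 1309616/45 + 1109036/35 = 19148636/315.


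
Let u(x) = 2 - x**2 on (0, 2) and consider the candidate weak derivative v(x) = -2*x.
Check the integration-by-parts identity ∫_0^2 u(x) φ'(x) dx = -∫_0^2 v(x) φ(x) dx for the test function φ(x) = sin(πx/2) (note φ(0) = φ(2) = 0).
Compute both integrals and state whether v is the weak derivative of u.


LHS = 8/π, RHS = 8/π. Yes, v = u' weakly.

u(x) = 2 - x**2, classical derivative u'(x) = -2*x.
φ(x) = sin(πx/2), so φ'(x) = π*cos(π*x/2)/2.
Note φ(0) = φ(2) = 0, so the boundary term u·φ vanishes.
LHS = ∫_0^2 u(x) φ'(x) dx = ∫_0^2 (-π*x^2*cos(π*x/2)/2 + π*cos(π*x/2)) dx. Term by term:
  ∫_0^2 π*cos(π*x/2) dx = 0;  ∫_0^2 -π*x^2*cos(π*x/2)/2 dx = 8/π.
Sum: 0 + 8/π = 8/π.
So LHS = 8/π.
∫_0^2 v(x) φ(x) dx = ∫_0^2 (-2*x*sin(π*x/2)) dx. Term by term:
  ∫_0^2 -2*x*sin(π*x/2) dx = -8/π.
So RHS = -∫_0^2 v(x) φ(x) dx = 8/π.
LHS = RHS, so the identity holds for this test φ.
Moreover u is smooth here and v(x) = u'(x) = -2*x pointwise, so the identity holds for every test function. Hence v is the weak derivative of u.


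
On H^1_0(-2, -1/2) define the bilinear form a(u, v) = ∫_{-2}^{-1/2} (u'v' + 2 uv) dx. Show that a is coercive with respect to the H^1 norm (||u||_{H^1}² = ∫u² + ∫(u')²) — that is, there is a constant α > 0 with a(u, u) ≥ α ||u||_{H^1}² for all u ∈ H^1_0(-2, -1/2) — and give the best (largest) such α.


α = 1

Coercivity of a(·,·) on H^1_0(-2, -1/2) means a(u, u) ≥ α ||u||_{H^1}² for every u ∈ H^1_0.
The interval has length L = 3/2, and Poincaré/coercivity depend only on L. Here a(u, u) = ∫(u')² + (2)·∫u².
Here c = 2 ≥ 1, so a(u,u) = ∫(u')² + c∫u² ≥ ∫(u')² + ∫u² = ||u||_{H^1}², i.e. α = 1 works. No larger α is possible: a(u,u) ≥ α||u||_{H^1}² means (1−α)∫(u')² ≥ (α−c)∫u², and for the modes u_n = sin(nπ(x−x₀)/L) (x₀ the left endpoint) one has ∫u_n²/∫(u_n')² = (L/(nπ))² → 0, so a(u_n,u_n)/||u_n||_{H^1}² → 1. Hence the optimal constant is α = 1.
Therefore α = 1.


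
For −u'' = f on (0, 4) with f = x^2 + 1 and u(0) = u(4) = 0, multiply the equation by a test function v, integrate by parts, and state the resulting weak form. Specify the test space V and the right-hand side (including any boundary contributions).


V = H^1_0(0, 4) (so v(0) = v(4) = 0); weak form: ∫_0^4 u'v' dx = ∫_0^4 (x^2 + 1) v dx for all v ∈ V.

Multiply both sides by a test function v and integrate from 0 to 4:
  ∫_0^4 −u''(x) v(x) dx = ∫_0^4 f(x) v(x) dx.
Integrate the LHS by parts once:
  ∫_0^4 −u'' v dx = −[u'(x) v(x)]_0^4 + ∫_0^4 u'(x) v'(x) dx.
Thus ∫_0^4 u'(x) v'(x) dx = ∫_0^4 f(x) v(x) dx + [u'(x) v(x)]_0^4.
Choose V so that boundary terms are either known or forced to vanish.
u is Dirichlet: u(0) = u(4) = 0. Let V = H^1_0(0, 4); then v(0) = v(4) = 0, and [u' v]_0^4 = 0.
Weak formulation: find u (satisfying any essential BC) such that ∫_0^4 u'(x) v'(x) dx = ∫_0^4 f v dx for all v ∈ V.
Substituting f(x) = x^2 + 1, the right-hand side is ∫_0^4 (x^2 + 1) v dx.


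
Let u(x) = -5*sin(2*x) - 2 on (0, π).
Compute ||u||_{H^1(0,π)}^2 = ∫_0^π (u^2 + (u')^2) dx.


||u||_{H^1(0,π)}^2 = 133*π/2

u'(x) = -10*cos(2*x).
Expand u² and (u')² and integrate term by term on (0, π), using: for integers n ≥ 1, ∫_0^π sin²(nx) dx = ∫_0^π cos²(nx) dx = π/2; for n ≠ n', ∫_0^π sin(nx)sin(n'x) dx = ∫_0^π cos(nx)cos(n'x) dx = 0; and by product-to-sum, ∫_0^π sin(nx)cos(n'x) dx = ½∫_0^π [sin((n+n')x) + sin((n−n')x)] dx, which is 0 when n+n' is even and 2n/(n²−n'²) when n+n' is odd (it need not vanish on (0, π)). For the constant mode: ∫_0^π 1 dx = π, ∫_0^π cos(nx) dx = 0, ∫_0^π sin(nx) dx = (1−(−1)^n)/n.
  u² squared terms: (-2)²·∫1 dx = 4·π = 4*π;  (-5)²·∫sin(2x)² dx = 25·π/2 = 25*π/2.
  u² cross terms: 2·(-2)·(-5)·∫1·sin(2x) dx = 20·(0) = 0.
  So ∫_0^π u² dx = 4*π + 25*π/2 + 0 = 33*π/2.
  (u')² squared terms: (-10)²·∫cos(2x)² dx = 100·π/2 = 50*π.
  So ∫_0^π (u')² dx = 50*π.
||u||_{H^1}^2 = (33*π/2) + (50*π) = 133*π/2.


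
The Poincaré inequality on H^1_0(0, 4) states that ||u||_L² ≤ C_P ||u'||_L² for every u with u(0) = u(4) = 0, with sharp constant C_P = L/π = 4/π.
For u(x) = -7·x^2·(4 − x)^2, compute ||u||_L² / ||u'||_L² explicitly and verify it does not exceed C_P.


||u||_L² / ||u'||_L² = 2*sqrt(3)/3 < C_P = 4/π.

u(x) = -7·x^2·(4 − x)^2, so u'(x) = 28*x*(-x^2 + 6*x - 8).
u(x) = -7·x^2·(4 − x)^2 vanishes at x = 0 and x = 4, so u ∈ H^1_0(0, 4). Differentiate via the product rule and integrate the resulting polynomials term by term.
  ∫_0^4 u² dx = ∫_0^4 (49*x^8 - 784*x^7 + 4704*x^6 - 12544*x^5 + 12544*x^4) dx. Term by term:
    ∫_0^4 49*x^8 dx = 12845056/9;  ∫_0^4 -784*x^7 dx = -6422528;  ∫_0^4 4704*x^6 dx = 11010048;
    ∫_0^4 -12544*x^5 dx = -25690112/3;  ∫_0^4 12544*x^4 dx = 12845056/5.
  Sum: 12845056/9 − 6422528 + 11010048 − 25690112/3 + 12845056/5 = 917504/45.
  ∫_0^4 (u')² dx = ∫_0^4 (784*x^6 - 9408*x^5 + 40768*x^4 - 75264*x^3 + 50176*x^2) dx. Term by term:
    ∫_0^4 784*x^6 dx = 1835008;  ∫_0^4 -9408*x^5 dx = -6422528;  ∫_0^4 40768*x^4 dx = 41746432/5;
    ∫_0^4 -75264*x^3 dx = -4816896;  ∫_0^4 50176*x^2 dx = 3211264/3.
  Sum: 1835008 − 6422528 + 41746432/5 − 4816896 + 3211264/3 = 229376/15.
∫_0^4 u² dx = 917504/45, so ||u||_L² = 256*sqrt(70)/15.
∫_0^4 (u')² dx = 229376/15, so ||u'||_L² = 128*sqrt(210)/15.
Ratio ||u||_L² / ||u'||_L² = 2*sqrt(3)/3.
Sharp Poincaré constant on H^1_0(0, 4) is C_P = L/π = 4/π, achieved by sin(π/4·x).
A polynomial bump cannot attain the sharp Poincaré constant (only the first sine eigenfunction does), so the ratio is strictly less than C_P, consistent with ||u||_L² ≤ C_P ||u'||_L².


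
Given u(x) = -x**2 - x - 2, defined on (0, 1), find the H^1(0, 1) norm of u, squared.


||u||_{H^1}^2 = 127/10

The H^1 norm (squared) on an interval (0, L) is
  ||u||_{H^1}^2 = ∫_0^L u(x)^2 dx + ∫_0^L u'(x)^2 dx.
Compute u'(x) = -2*x - 1.
Then u(x)^2 = x**4 + 2*x**3 + 5*x**2 + 4*x + 4 and u'(x)^2 = 4*x**2 + 4*x + 1.
Integrate each monomial from 0 to 1 using ∫_0^1 c·x^n dx = c·1^(n+1)/(n+1):
  ∫_0^1 u(x)^2 dx = ∫_0^1 (x^4 + 2*x^3 + 5*x^2 + 4*x + 4) dx. Term by term:
    ∫_0^1 x^4 dx = 1/5;  ∫_0^1 2*x^3 dx = 1/2;  ∫_0^1 5*x^2 dx = 5/3;
    ∫_0^1 4*x dx = 2;  ∫_0^1 4 dx = 4.
  Sum: 1/5 + 1/2 + 5/3 + 2 + 4 = 251/30.
  ∫_0^1 u'(x)^2 dx = ∫_0^1 (4*x^2 + 4*x + 1) dx. Term by term:
    ∫_0^1 4*x^2 dx = 4/3;  ∫_0^1 4*x dx = 2;  ∫_0^1 1 dx = 1.
  Sum: 4/3 + 2 + 1 = 13/3.
Adding: ||u||_{H^1}^2 = 251/30 + 13/3 = 127/10.


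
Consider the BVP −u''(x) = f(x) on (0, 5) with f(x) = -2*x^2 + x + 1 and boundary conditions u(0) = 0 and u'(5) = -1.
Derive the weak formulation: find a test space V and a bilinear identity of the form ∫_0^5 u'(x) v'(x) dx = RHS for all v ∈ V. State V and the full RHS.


V = {v ∈ H^1(0, 5) : v(0) = 0} (test functions vanish at x = 0 where u is specified); weak form: ∫_0^5 u'v' dx = ∫_0^5 (-2*x^2 + x + 1) v dx − v(5) for all v ∈ V.

Multiply both sides by a test function v and integrate from 0 to 5:
  ∫_0^5 −u''(x) v(x) dx = ∫_0^5 f(x) v(x) dx.
Integrate the LHS by parts once:
  ∫_0^5 −u'' v dx = −[u'(x) v(x)]_0^5 + ∫_0^5 u'(x) v'(x) dx.
Thus ∫_0^5 u'(x) v'(x) dx = ∫_0^5 f(x) v(x) dx + [u'(x) v(x)]_0^5.
Choose V so that boundary terms are either known or forced to vanish.
Mixed BC: u(0) = 0 (Dirichlet) and u'(5) = -1 (Neumann). Define V = {v ∈ H^1(0, 5) : v(0) = 0}. Then [u' v]_0^5 = u'(5)·v(5) − u'(0)·0 = − v(5).
Weak formulation: find u (satisfying any essential BC) such that ∫_0^5 u'(x) v'(x) dx = ∫_0^5 f v dx − v(5) for all v ∈ V (Dirichlet at 0 absorbed into V; Neumann datum at x = 5 contributes the boundary term).
Substituting f(x) = -2*x^2 + x + 1, the right-hand side is ∫_0^5 (-2*x^2 + x + 1) v dx − v(5).


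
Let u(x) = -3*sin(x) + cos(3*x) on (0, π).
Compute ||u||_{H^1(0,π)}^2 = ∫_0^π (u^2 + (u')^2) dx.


||u||_{H^1(0,π)}^2 = 14*π

u'(x) = -3*sin(3*x) - 3*cos(x).
Expand u² and (u')² and integrate term by term on (0, π), using: for integers n ≥ 1, ∫_0^π sin²(nx) dx = ∫_0^π cos²(nx) dx = π/2; for n ≠ n', ∫_0^π sin(nx)sin(n'x) dx = ∫_0^π cos(nx)cos(n'x) dx = 0; and by product-to-sum, ∫_0^π sin(nx)cos(n'x) dx = ½∫_0^π [sin((n+n')x) + sin((n−n')x)] dx, which is 0 when n+n' is even and 2n/(n²−n'²) when n+n' is odd (it need not vanish on (0, π)).
  u² squared terms: (-3)²·∫sin(x)² dx = 9·π/2 = 9*π/2;  (1)²·∫cos(3x)² dx = 1·π/2 = π/2.
  u² cross terms: 2·(-3)·(1)·∫sin(x)·cos(3x) dx = -6·(0) = 0.
  So ∫_0^π u² dx = 9*π/2 + π/2 + 0 = 5*π.
  (u')² squared terms: (-3)²·∫cos(x)² dx = 9·π/2 = 9*π/2;  (-3)²·∫sin(3x)² dx = 9·π/2 = 9*π/2.
  (u')² cross terms: 2·(-3)·(-3)·∫cos(x)·sin(3x) dx = 18·(0) = 0.
  So ∫_0^π (u')² dx = 9*π/2 + 9*π/2 + 0 = 9*π.
||u||_{H^1}^2 = (5*π) + (9*π) = 14*π.


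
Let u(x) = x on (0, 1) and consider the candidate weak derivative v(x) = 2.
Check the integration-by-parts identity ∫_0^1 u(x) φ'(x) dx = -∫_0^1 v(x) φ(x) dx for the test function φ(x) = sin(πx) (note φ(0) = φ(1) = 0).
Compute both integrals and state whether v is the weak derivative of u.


LHS = -2/π, RHS = -4/π. No, v is not the weak derivative of u.

u(x) = x, classical derivative u'(x) = 1.
φ(x) = sin(πx), so φ'(x) = π*cos(π*x).
Note φ(0) = φ(1) = 0, so the boundary term u·φ vanishes.
LHS = ∫_0^1 u(x) φ'(x) dx = ∫_0^1 (π*x*cos(π*x)) dx. Term by term:
  ∫_0^1 π*x*cos(π*x) dx = -2/π.
So LHS = -2/π.
∫_0^1 v(x) φ(x) dx = ∫_0^1 (2*sin(π*x)) dx. Term by term:
  ∫_0^1 2*sin(π*x) dx = 4/π.
So RHS = -∫_0^1 v(x) φ(x) dx = -4/π.
LHS − RHS = 2/π ≠ 0, so the identity fails.
(For a valid weak derivative the identity must hold for EVERY test function, in particular this one. The failure shows v is NOT the weak derivative of u.)
Correct weak derivative would be u'(x) = 1.


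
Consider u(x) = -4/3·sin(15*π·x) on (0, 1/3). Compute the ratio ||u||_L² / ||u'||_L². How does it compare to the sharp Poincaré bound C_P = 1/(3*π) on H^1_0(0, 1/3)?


||u||_L² / ||u'||_L² = 1/(15*π) < C_P = 1/(3*π).

u(x) = -4/3·sin(15*π·x), so u'(x) = -20*π*cos(15*π*x).
Writing u(x) = A·sin(kπx/L) with A = -4/3 and k = 5, use ∫_0^L sin²(kπx/L) dx = L/2 and ∫_0^L cos²(kπx/L) dx = L/2.
u² = 16/9·sin²(15*π·x) and (u')² = 400*π^2·cos²(15*π·x), and each of sin², cos² integrates to L/2 = 1/6 over (0, 1/3).
∫_0^1/3 u² dx = 8/27, so ||u||_L² = 2*sqrt(6)/9.
∫_0^1/3 (u')² dx = 200*π^2/3, so ||u'||_L² = 10*sqrt(6)*π/3.
Ratio ||u||_L² / ||u'||_L² = 1/(15*π).
Sharp Poincaré constant on H^1_0(0, 1/3) is C_P = L/π = 1/(3*π), achieved by sin(3*π·x).
This is the k = 5 harmonic; the ratio L/(kπ) is strictly less than C_P = L/π, consistent with the sharp inequality ||u||_L² ≤ C_P ||u'||_L².


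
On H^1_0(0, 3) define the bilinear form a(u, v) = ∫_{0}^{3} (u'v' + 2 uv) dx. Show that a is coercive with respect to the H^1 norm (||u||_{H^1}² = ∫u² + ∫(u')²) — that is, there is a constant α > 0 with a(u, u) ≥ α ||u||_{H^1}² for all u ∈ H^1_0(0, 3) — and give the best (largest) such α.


α = 1

Coercivity of a(·,·) on H^1_0(0, 3) means a(u, u) ≥ α ||u||_{H^1}² for every u ∈ H^1_0.
The interval has length L = 3, and Poincaré/coercivity depend only on L. Here a(u, u) = ∫(u')² + (2)·∫u².
Here c = 2 ≥ 1, so a(u,u) = ∫(u')² + c∫u² ≥ ∫(u')² + ∫u² = ||u||_{H^1}², i.e. α = 1 works. No larger α is possible: a(u,u) ≥ α||u||_{H^1}² means (1−α)∫(u')² ≥ (α−c)∫u², and for the modes u_n = sin(nπ(x−x₀)/L) (x₀ the left endpoint) one has ∫u_n²/∫(u_n')² = (L/(nπ))² → 0, so a(u_n,u_n)/||u_n||_{H^1}² → 1. Hence the optimal constant is α = 1.
Therefore α = 1.


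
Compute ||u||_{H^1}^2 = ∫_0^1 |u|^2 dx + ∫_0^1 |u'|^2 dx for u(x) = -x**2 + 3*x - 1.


||u||_{H^1}^2 = 47/10

The H^1 norm (squared) on an interval (0, L) is
  ||u||_{H^1}^2 = ∫_0^L u(x)^2 dx + ∫_0^L u'(x)^2 dx.
Compute u'(x) = 3 - 2*x.
Then u(x)^2 = x**4 - 6*x**3 + 11*x**2 - 6*x + 1 and u'(x)^2 = 4*x**2 - 12*x + 9.
Integrate each monomial from 0 to 1 using ∫_0^1 c·x^n dx = c·1^(n+1)/(n+1):
  ∫_0^1 u(x)^2 dx = ∫_0^1 (x^4 - 6*x^3 + 11*x^2 - 6*x + 1) dx. Term by term:
    ∫_0^1 x^4 dx = 1/5;  ∫_0^1 -6*x^3 dx = -3/2;  ∫_0^1 11*x^2 dx = 11/3;
    ∫_0^1 -6*x dx = -3;  ∫_0^1 1 dx = 1.
  Sum: 1/5 − 3/2 + 11/3 − 3 + 1 = 11/30.
  ∫_0^1 u'(x)^2 dx = ∫_0^1 (4*x^2 - 12*x + 9) dx. Term by term:
    ∫_0^1 4*x^2 dx = 4/3;  ∫_0^1 -12*x dx = -6;  ∫_0^1 9 dx = 9.
  Sum: 4/3 − 6 + 9 = 13/3.
Adding: ||u||_{H^1}^2 = 11/30 + 13/3 = 47/10.


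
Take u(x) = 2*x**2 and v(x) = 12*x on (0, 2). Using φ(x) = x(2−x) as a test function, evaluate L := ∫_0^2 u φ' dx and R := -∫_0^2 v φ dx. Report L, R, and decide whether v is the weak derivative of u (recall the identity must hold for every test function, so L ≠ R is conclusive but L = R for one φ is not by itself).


LHS = -16/3, RHS = -16. No, v is not the weak derivative of u.

u(x) = 2*x**2, classical derivative u'(x) = 4*x.
φ(x) = x(2−x), so φ'(x) = 2 - 2*x.
Note φ(0) = φ(2) = 0, so the boundary term u·φ vanishes.
LHS = ∫_0^2 u(x) φ'(x) dx = ∫_0^2 (-4*x^3 + 4*x^2) dx. Term by term:
  ∫_0^2 -4*x^3 dx = -16;  ∫_0^2 4*x^2 dx = 32/3.
Sum: -16 + 32/3 = -16/3.
So LHS = -16/3.
∫_0^2 v(x) φ(x) dx = ∫_0^2 (-12*x^3 + 24*x^2) dx. Term by term:
  ∫_0^2 -12*x^3 dx = -48;  ∫_0^2 24*x^2 dx = 64.
Sum: -48 + 64 = 16.
So RHS = -∫_0^2 v(x) φ(x) dx = -16.
LHS − RHS = 32/3 ≠ 0, so the identity fails.
(For a valid weak derivative the identity must hold for EVERY test function, in particular this one. The failure shows v is NOT the weak derivative of u.)
Correct weak derivative would be u'(x) = 4*x.


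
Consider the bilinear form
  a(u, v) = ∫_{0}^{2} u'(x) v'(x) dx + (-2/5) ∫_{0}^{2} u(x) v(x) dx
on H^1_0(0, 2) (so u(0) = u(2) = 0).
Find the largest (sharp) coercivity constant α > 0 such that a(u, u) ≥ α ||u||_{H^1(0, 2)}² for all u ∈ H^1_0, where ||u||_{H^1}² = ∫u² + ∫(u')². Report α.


α = (-8/5 + π^2)/(4 + π^2)

Coercivity of a(·,·) on H^1_0(0, 2) means a(u, u) ≥ α ||u||_{H^1}² for every u ∈ H^1_0.
The interval has length L = 2, and Poincaré/coercivity depend only on L. Here a(u, u) = ∫(u')² + (-2/5)·∫u².
Here c = -2/5 < 0 with |c| < (π/L)² = π^2/4, so coercivity still holds. The condition a(u,u) ≥ α||u||_{H^1}² reads (1−α)∫(u')² ≥ (α−c)∫u². Any admissible α is ≤ 1 (rapidly oscillating u have ∫u²/∫(u')² → 0), and α = 1 would force 0 ≥ (1−c)∫u², impossible since c < 1; so 1−α > 0. By the sharp Poincaré inequality on H^1_0 of an interval of length L, ∫(u')² ≥ (π/L)²∫u² with equality for the first sine mode sin(π(x−x₀)/L) (x₀ the left endpoint), so the inequality holds for all u iff (1−α)(π/L)² ≥ α − c, i.e. α ≤ ((π/L)² + c)/((π/L)² + 1) = (1 + c(L/π)²)/(1 + (L/π)²). (Direct route, valid since c ≤ 0: Poincaré gives c∫u² ≥ c(L/π)²∫(u')², so a(u,u) ≥ (1 + c(L/π)²)∫(u')², while ||u||_{H^1}² ≤ (1 + (L/π)²)∫(u')²; dividing yields the same α.) With (π/L)² = π^2/4 and c = -2/5, the largest admissible constant is α = ((π/L)² + c)/((π/L)² + 1).
Simplifying, α = (-8/5 + π^2)/(4 + π^2).


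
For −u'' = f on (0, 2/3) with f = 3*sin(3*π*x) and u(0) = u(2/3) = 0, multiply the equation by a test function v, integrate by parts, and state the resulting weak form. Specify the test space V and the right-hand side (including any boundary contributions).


V = H^1_0(0, 2/3) (so v(0) = v(2/3) = 0); weak form: ∫_0^2/3 u'v' dx = ∫_0^2/3 (3*sin(3*π*x)) v dx for all v ∈ V.

Multiply both sides by a test function v and integrate from 0 to 2/3:
  ∫_0^2/3 −u''(x) v(x) dx = ∫_0^2/3 f(x) v(x) dx.
Integrate the LHS by parts once:
  ∫_0^2/3 −u'' v dx = −[u'(x) v(x)]_0^2/3 + ∫_0^2/3 u'(x) v'(x) dx.
Thus ∫_0^2/3 u'(x) v'(x) dx = ∫_0^2/3 f(x) v(x) dx + [u'(x) v(x)]_0^2/3.
Choose V so that boundary terms are either known or forced to vanish.
u is Dirichlet: u(0) = u(2/3) = 0. Let V = H^1_0(0, 2/3); then v(0) = v(2/3) = 0, and [u' v]_0^2/3 = 0.
Weak formulation: find u (satisfying any essential BC) such that ∫_0^2/3 u'(x) v'(x) dx = ∫_0^2/3 f v dx for all v ∈ V.
Substituting f(x) = 3*sin(3*π*x), the right-hand side is ∫_0^2/3 (3*sin(3*π*x)) v dx.


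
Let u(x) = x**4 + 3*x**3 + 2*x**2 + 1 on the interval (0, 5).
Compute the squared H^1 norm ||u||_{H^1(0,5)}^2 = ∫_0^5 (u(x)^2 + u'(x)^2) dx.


||u||_{H^1}^2 = 287228135/252

The H^1 norm (squared) on an interval (0, L) is
  ||u||_{H^1}^2 = ∫_0^L u(x)^2 dx + ∫_0^L u'(x)^2 dx.
Compute u'(x) = 4*x**3 + 9*x**2 + 4*x.
Then u(x)^2 = x**8 + 6*x**7 + 13*x**6 + 12*x**5 + 6*x**4 + 6*x**3 + 4*x**2 + 1 and u'(x)^2 = 16*x**6 + 72*x**5 + 113*x**4 + 72*x**3 + 16*x**2.
Integrate each monomial from 0 to 5 using ∫_0^5 c·x^n dx = c·5^(n+1)/(n+1):
  ∫_0^5 u(x)^2 dx = ∫_0^5 (x^8 + 6*x^7 + 13*x^6 + 12*x^5 + 6*x^4 + 6*x^3 + 4*x^2 + 1) dx. Term by term:
    ∫_0^5 x^8 dx = 1953125/9;  ∫_0^5 6*x^7 dx = 1171875/4;  ∫_0^5 13*x^6 dx = 1015625/7;
    ∫_0^5 12*x^5 dx = 31250;  ∫_0^5 6*x^4 dx = 3750;  ∫_0^5 6*x^3 dx = 1875/2;
    ∫_0^5 4*x^2 dx = 500/3;  ∫_0^5 1 dx = 5.
  Sum: 1953125/9 + 1171875/4 + 1015625/7 + 31250 + 3750 + 1875/2 + 500/3 + 5 = 174177635/252.
  ∫_0^5 u'(x)^2 dx = ∫_0^5 (16*x^6 + 72*x^5 + 113*x^4 + 72*x^3 + 16*x^2) dx. Term by term:
    ∫_0^5 16*x^6 dx = 1250000/7;  ∫_0^5 72*x^5 dx = 187500;  ∫_0^5 113*x^4 dx = 70625;
    ∫_0^5 72*x^3 dx = 11250;  ∫_0^5 16*x^2 dx = 2000/3.
  Sum: 1250000/7 + 187500 + 70625 + 11250 + 2000/3 = 9420875/21.
Adding: ||u||_{H^1}^2 = 174177635/252 + 9420875/21 = 287228135/252.


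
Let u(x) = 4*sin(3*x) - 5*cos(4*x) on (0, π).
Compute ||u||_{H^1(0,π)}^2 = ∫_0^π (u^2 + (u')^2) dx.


||u||_{H^1(0,π)}^2 = 4080/7 + 585*π/2

u'(x) = 20*sin(4*x) + 12*cos(3*x).
Expand u² and (u')² and integrate term by term on (0, π), using: for integers n ≥ 1, ∫_0^π sin²(nx) dx = ∫_0^π cos²(nx) dx = π/2; for n ≠ n', ∫_0^π sin(nx)sin(n'x) dx = ∫_0^π cos(nx)cos(n'x) dx = 0; and by product-to-sum, ∫_0^π sin(nx)cos(n'x) dx = ½∫_0^π [sin((n+n')x) + sin((n−n')x)] dx, which is 0 when n+n' is even and 2n/(n²−n'²) when n+n' is odd (it need not vanish on (0, π)).
  u² squared terms: (-5)²·∫cos(4x)² dx = 25·π/2 = 25*π/2;  (4)²·∫sin(3x)² dx = 16·π/2 = 8*π.
  u² cross terms: 2·(-5)·(4)·∫cos(4x)·sin(3x) dx = -40·(-6/7) = 240/7.
  So ∫_0^π u² dx = 25*π/2 + 8*π + 240/7 = 240/7 + 41*π/2.
  (u')² squared terms: (12)²·∫cos(3x)² dx = 144·π/2 = 72*π;  (20)²·∫sin(4x)² dx = 400·π/2 = 200*π.
  (u')² cross terms: 2·(12)·(20)·∫cos(3x)·sin(4x) dx = 480·(8/7) = 3840/7.
  So ∫_0^π (u')² dx = 72*π + 200*π + 3840/7 = 3840/7 + 272*π.
||u||_{H^1}^2 = (240/7 + 41*π/2) + (3840/7 + 272*π) = 4080/7 + 585*π/2.


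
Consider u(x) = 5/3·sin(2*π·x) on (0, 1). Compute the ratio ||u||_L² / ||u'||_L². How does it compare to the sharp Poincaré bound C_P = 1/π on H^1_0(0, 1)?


||u||_L² / ||u'||_L² = 1/(2*π) < C_P = 1/π.

u(x) = 5/3·sin(2*π·x), so u'(x) = 10*π*cos(2*π*x)/3.
Writing u(x) = A·sin(kπx/L) with A = 5/3 and k = 2, use ∫_0^L sin²(kπx/L) dx = L/2 and ∫_0^L cos²(kπx/L) dx = L/2.
u² = 25/9·sin²(2*π·x) and (u')² = 100*π^2/9·cos²(2*π·x), and each of sin², cos² integrates to L/2 = 1/2 over (0, 1).
∫_0^1 u² dx = 25/18, so ||u||_L² = 5*sqrt(2)/6.
∫_0^1 (u')² dx = 50*π^2/9, so ||u'||_L² = 5*sqrt(2)*π/3.
Ratio ||u||_L² / ||u'||_L² = 1/(2*π).
Sharp Poincaré constant on H^1_0(0, 1) is C_P = L/π = 1/π, achieved by sin(π·x).
This is the k = 2 harmonic; the ratio L/(kπ) is strictly less than C_P = L/π, consistent with the sharp inequality ||u||_L² ≤ C_P ||u'||_L².


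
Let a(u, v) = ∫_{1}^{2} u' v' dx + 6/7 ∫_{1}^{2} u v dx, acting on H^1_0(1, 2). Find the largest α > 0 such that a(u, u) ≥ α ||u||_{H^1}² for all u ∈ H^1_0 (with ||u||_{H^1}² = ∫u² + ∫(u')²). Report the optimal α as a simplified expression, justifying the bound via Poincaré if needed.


α = (6/7 + π^2)/(1 + π^2)

Coercivity of a(·,·) on H^1_0(1, 2) means a(u, u) ≥ α ||u||_{H^1}² for every u ∈ H^1_0.
The interval has length L = 1, and Poincaré/coercivity depend only on L. Here a(u, u) = ∫(u')² + (6/7)·∫u².
Here 0 < c = 6/7 < 1. The condition a(u,u) ≥ α||u||_{H^1}² reads (1−α)∫(u')² ≥ (α−c)∫u². Any admissible α is ≤ 1 (rapidly oscillating u have ∫u²/∫(u')² → 0), and α = 1 would force 0 ≥ (1−c)∫u², impossible since c < 1; so 1−α > 0. By the sharp Poincaré inequality on H^1_0 of an interval of length L, ∫(u')² ≥ (π/L)²∫u² with equality for the first sine mode sin(π(x−x₀)/L) (x₀ the left endpoint), so the inequality holds for all u iff (1−α)(π/L)² ≥ α − c, i.e. α ≤ ((π/L)² + c)/((π/L)² + 1) = (1 + c(L/π)²)/(1 + (L/π)²). With (π/L)² = π^2 and c = 6/7, the largest admissible constant is α = ((π/L)² + c)/((π/L)² + 1).
Simplifying, α = (6/7 + π^2)/(1 + π^2).


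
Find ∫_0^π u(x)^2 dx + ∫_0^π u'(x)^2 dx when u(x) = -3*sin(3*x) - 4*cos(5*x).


||u||_{H^1(0,π)}^2 = 253*π

u'(x) = 20*sin(5*x) - 9*cos(3*x).
Expand u² and (u')² and integrate term by term on (0, π), using: for integers n ≥ 1, ∫_0^π sin²(nx) dx = ∫_0^π cos²(nx) dx = π/2; for n ≠ n', ∫_0^π sin(nx)sin(n'x) dx = ∫_0^π cos(nx)cos(n'x) dx = 0; and by product-to-sum, ∫_0^π sin(nx)cos(n'x) dx = ½∫_0^π [sin((n+n')x) + sin((n−n')x)] dx, which is 0 when n+n' is even and 2n/(n²−n'²) when n+n' is odd (it need not vanish on (0, π)).
  u² squared terms: (-4)²·∫cos(5x)² dx = 16·π/2 = 8*π;  (-3)²·∫sin(3x)² dx = 9·π/2 = 9*π/2.
  u² cross terms: 2·(-4)·(-3)·∫cos(5x)·sin(3x) dx = 24·(0) = 0.
  So ∫_0^π u² dx = 8*π + 9*π/2 + 0 = 25*π/2.
  (u')² squared terms: (-9)²·∫cos(3x)² dx = 81·π/2 = 81*π/2;  (20)²·∫sin(5x)² dx = 400·π/2 = 200*π.
  (u')² cross terms: 2·(-9)·(20)·∫cos(3x)·sin(5x) dx = -360·(0) = 0.
  So ∫_0^π (u')² dx = 81*π/2 + 200*π + 0 = 481*π/2.
||u||_{H^1}^2 = (25*π/2) + (481*π/2) = 253*π.


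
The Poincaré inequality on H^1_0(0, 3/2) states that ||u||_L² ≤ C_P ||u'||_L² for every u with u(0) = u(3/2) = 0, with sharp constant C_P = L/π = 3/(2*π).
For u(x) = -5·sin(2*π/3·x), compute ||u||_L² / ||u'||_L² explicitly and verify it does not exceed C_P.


||u||_L² / ||u'||_L² = 3/(2*π) = C_P.

u(x) = -5·sin(2*π/3·x), so u'(x) = -10*π*cos(2*π*x/3)/3.
Writing u(x) = A·sin(kπx/L) with A = -5 and k = 1, use ∫_0^L sin²(kπx/L) dx = L/2 and ∫_0^L cos²(kπx/L) dx = L/2.
u² = 25·sin²(2*π/3·x) and (u')² = 100*π^2/9·cos²(2*π/3·x), and each of sin², cos² integrates to L/2 = 3/4 over (0, 3/2).
∫_0^3/2 u² dx = 75/4, so ||u||_L² = 5*sqrt(3)/2.
∫_0^3/2 (u')² dx = 25*π^2/3, so ||u'||_L² = 5*sqrt(3)*π/3.
Ratio ||u||_L² / ||u'||_L² = 3/(2*π).
Sharp Poincaré constant on H^1_0(0, 3/2) is C_P = L/π = 3/(2*π), achieved by sin(2*π/3·x).
This is the k = 1 eigenfunction (up to amplitude), so the ratio equals the sharp Poincaré constant exactly.


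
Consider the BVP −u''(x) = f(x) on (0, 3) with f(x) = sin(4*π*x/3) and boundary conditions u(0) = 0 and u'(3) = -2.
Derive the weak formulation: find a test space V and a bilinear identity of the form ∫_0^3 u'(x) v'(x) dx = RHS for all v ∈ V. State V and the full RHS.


V = {v ∈ H^1(0, 3) : v(0) = 0} (test functions vanish at x = 0 where u is specified); weak form: ∫_0^3 u'v' dx = ∫_0^3 (sin(4*π*x/3)) v dx − 2·v(3) for all v ∈ V.

Multiply both sides by a test function v and integrate from 0 to 3:
  ∫_0^3 −u''(x) v(x) dx = ∫_0^3 f(x) v(x) dx.
Integrate the LHS by parts once:
  ∫_0^3 −u'' v dx = −[u'(x) v(x)]_0^3 + ∫_0^3 u'(x) v'(x) dx.
Thus ∫_0^3 u'(x) v'(x) dx = ∫_0^3 f(x) v(x) dx + [u'(x) v(x)]_0^3.
Choose V so that boundary terms are either known or forced to vanish.
Mixed BC: u(0) = 0 (Dirichlet) and u'(3) = -2 (Neumann). Define V = {v ∈ H^1(0, 3) : v(0) = 0}. Then [u' v]_0^3 = u'(3)·v(3) − u'(0)·0 = − 2·v(3).
Weak formulation: find u (satisfying any essential BC) such that ∫_0^3 u'(x) v'(x) dx = ∫_0^3 f v dx − 2·v(3) for all v ∈ V (Dirichlet at 0 absorbed into V; Neumann datum at x = 3 contributes the boundary term).
Substituting f(x) = sin(4*π*x/3), the right-hand side is ∫_0^3 (sin(4*π*x/3)) v dx − 2·v(3).


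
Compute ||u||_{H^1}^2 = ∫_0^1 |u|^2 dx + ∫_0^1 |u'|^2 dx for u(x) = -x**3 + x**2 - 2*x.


||u||_{H^1}^2 = 554/105

The H^1 norm (squared) on an interval (0, L) is
  ||u||_{H^1}^2 = ∫_0^L u(x)^2 dx + ∫_0^L u'(x)^2 dx.
Compute u'(x) = -3*x**2 + 2*x - 2.
Then u(x)^2 = x**6 - 2*x**5 + 5*x**4 - 4*x**3 + 4*x**2 and u'(x)^2 = 9*x**4 - 12*x**3 + 16*x**2 - 8*x + 4.
Integrate each monomial from 0 to 1 using ∫_0^1 c·x^n dx = c·1^(n+1)/(n+1):
  ∫_0^1 u(x)^2 dx = ∫_0^1 (x^6 - 2*x^5 + 5*x^4 - 4*x^3 + 4*x^2) dx. Term by term:
    ∫_0^1 x^6 dx = 1/7;  ∫_0^1 -2*x^5 dx = -1/3;  ∫_0^1 5*x^4 dx = 1;
    ∫_0^1 -4*x^3 dx = -1;  ∫_0^1 4*x^2 dx = 4/3.
  Sum: 1/7 − 1/3 + 1 − 1 + 4/3 = 8/7.
  ∫_0^1 u'(x)^2 dx = ∫_0^1 (9*x^4 - 12*x^3 + 16*x^2 - 8*x + 4) dx. Term by term:
    ∫_0^1 9*x^4 dx = 9/5;  ∫_0^1 -12*x^3 dx = -3;  ∫_0^1 16*x^2 dx = 16/3;
    ∫_0^1 -8*x dx = -4;  ∫_0^1 4 dx = 4.
  Sum: 9/5 − 3 + 16/3 − 4 + 4 = 62/15.
Adding: ||u||_{H^1}^2 = 8/7 + 62/15 = 554/105.


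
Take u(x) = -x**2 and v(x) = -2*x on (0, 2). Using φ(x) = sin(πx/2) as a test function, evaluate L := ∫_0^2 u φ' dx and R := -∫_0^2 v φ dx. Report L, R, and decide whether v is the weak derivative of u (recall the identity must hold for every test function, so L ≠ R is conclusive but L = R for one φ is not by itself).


LHS = 8/π, RHS = 8/π. Yes, v = u' weakly.

u(x) = -x**2, classical derivative u'(x) = -2*x.
φ(x) = sin(πx/2), so φ'(x) = π*cos(π*x/2)/2.
Note φ(0) = φ(2) = 0, so the boundary term u·φ vanishes.
LHS = ∫_0^2 u(x) φ'(x) dx = ∫_0^2 (-π*x^2*cos(π*x/2)/2) dx. Term by term:
  ∫_0^2 -π*x^2*cos(π*x/2)/2 dx = 8/π.
So LHS = 8/π.
∫_0^2 v(x) φ(x) dx = ∫_0^2 (-2*x*sin(π*x/2)) dx. Term by term:
  ∫_0^2 -2*x*sin(π*x/2) dx = -8/π.
So RHS = -∫_0^2 v(x) φ(x) dx = 8/π.
LHS = RHS, so the identity holds for this test φ.
Moreover u is smooth here and v(x) = u'(x) = -2*x pointwise, so the identity holds for every test function. Hence v is the weak derivative of u.


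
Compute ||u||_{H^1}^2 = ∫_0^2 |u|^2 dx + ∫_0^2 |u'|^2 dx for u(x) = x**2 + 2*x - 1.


||u||_{H^1}^2 = 282/5

The H^1 norm (squared) on an interval (0, L) is
  ||u||_{H^1}^2 = ∫_0^L u(x)^2 dx + ∫_0^L u'(x)^2 dx.
Compute u'(x) = 2*x + 2.
Then u(x)^2 = x**4 + 4*x**3 + 2*x**2 - 4*x + 1 and u'(x)^2 = 4*x**2 + 8*x + 4.
Integrate each monomial from 0 to 2 using ∫_0^2 c·x^n dx = c·2^(n+1)/(n+1):
  ∫_0^2 u(x)^2 dx = ∫_0^2 (x^4 + 4*x^3 + 2*x^2 - 4*x + 1) dx. Term by term:
    ∫_0^2 x^4 dx = 32/5;  ∫_0^2 4*x^3 dx = 16;  ∫_0^2 2*x^2 dx = 16/3;
    ∫_0^2 -4*x dx = -8;  ∫_0^2 1 dx = 2.
  Sum: 32/5 + 16 + 16/3 − 8 + 2 = 326/15.
  ∫_0^2 u'(x)^2 dx = ∫_0^2 (4*x^2 + 8*x + 4) dx. Term by term:
    ∫_0^2 4*x^2 dx = 32/3;  ∫_0^2 8*x dx = 16;  ∫_0^2 4 dx = 8.
  Sum: 32/3 + 16 + 8 = 104/3.
Adding: ||u||_{H^1}^2 = 326/15 + 104/3 = 282/5.


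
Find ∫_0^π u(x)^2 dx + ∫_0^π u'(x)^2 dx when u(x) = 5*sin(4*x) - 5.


||u||_{H^1(0,π)}^2 = 475*π/2

u'(x) = 20*cos(4*x).
Expand u² and (u')² and integrate term by term on (0, π), using: for integers n ≥ 1, ∫_0^π sin²(nx) dx = ∫_0^π cos²(nx) dx = π/2; for n ≠ n', ∫_0^π sin(nx)sin(n'x) dx = ∫_0^π cos(nx)cos(n'x) dx = 0; and by product-to-sum, ∫_0^π sin(nx)cos(n'x) dx = ½∫_0^π [sin((n+n')x) + sin((n−n')x)] dx, which is 0 when n+n' is even and 2n/(n²−n'²) when n+n' is odd (it need not vanish on (0, π)). For the constant mode: ∫_0^π 1 dx = π, ∫_0^π cos(nx) dx = 0, ∫_0^π sin(nx) dx = (1−(−1)^n)/n.
  u² squared terms: (-5)²·∫1 dx = 25·π = 25*π;  (5)²·∫sin(4x)² dx = 25·π/2 = 25*π/2.
  u² cross terms: 2·(-5)·(5)·∫1·sin(4x) dx = -50·(0) = 0.
  So ∫_0^π u² dx = 25*π + 25*π/2 + 0 = 75*π/2.
  (u')² squared terms: (20)²·∫cos(4x)² dx = 400·π/2 = 200*π.
  So ∫_0^π (u')² dx = 200*π.
||u||_{H^1}^2 = (75*π/2) + (200*π) = 475*π/2.


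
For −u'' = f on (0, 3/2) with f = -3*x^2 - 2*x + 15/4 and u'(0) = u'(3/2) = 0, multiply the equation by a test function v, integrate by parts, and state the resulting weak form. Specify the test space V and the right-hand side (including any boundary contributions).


V = H^1(0, 3/2) (no boundary constraint on v; u is determined up to an additive constant); weak form: ∫_0^3/2 u'v' dx = ∫_0^3/2 (-3*x^2 - 2*x + 15/4) v dx for all v ∈ V.

Multiply both sides by a test function v and integrate from 0 to 3/2:
  ∫_0^3/2 −u''(x) v(x) dx = ∫_0^3/2 f(x) v(x) dx.
Integrate the LHS by parts once:
  ∫_0^3/2 −u'' v dx = −[u'(x) v(x)]_0^3/2 + ∫_0^3/2 u'(x) v'(x) dx.
Thus ∫_0^3/2 u'(x) v'(x) dx = ∫_0^3/2 f(x) v(x) dx + [u'(x) v(x)]_0^3/2.
Choose V so that boundary terms are either known or forced to vanish.
u has homogeneous Neumann: u'(0) = u'(3/2) = 0. So [u' v]_0^3/2 = 0·v(3/2) − 0·v(0) = 0 for any v; take V = H^1(0, 3/2).
Weak formulation: find u (satisfying any essential BC) such that ∫_0^3/2 u'(x) v'(x) dx = ∫_0^3/2 f v dx for all v ∈ V (homogeneous Neumann, so boundary terms vanish).
Substituting f(x) = -3*x^2 - 2*x + 15/4, the right-hand side is ∫_0^3/2 (-3*x^2 - 2*x + 15/4) v dx.
Compatibility check (pure Neumann): taking v ≡ 1 ∈ V gives 0 = ∫_0^3/2 f dx + (0) − (0), i.e. ∫_0^3/2 f dx must equal u'(0) − u'(3/2) = 0. Indeed ∫_0^3/2 (-3*x^2 - 2*x + 15/4) dx = 0, so the data are compatible. The solution is then unique only up to an additive constant (fix it e.g. by requiring ∫_0^3/2 u dx = 0).


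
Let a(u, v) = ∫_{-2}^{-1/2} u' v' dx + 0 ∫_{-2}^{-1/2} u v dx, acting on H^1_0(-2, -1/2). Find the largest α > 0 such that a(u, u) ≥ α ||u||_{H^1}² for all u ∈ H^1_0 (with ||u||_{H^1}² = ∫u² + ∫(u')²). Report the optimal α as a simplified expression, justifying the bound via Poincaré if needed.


α = 4*π^2/(9 + 4*π^2)

Coercivity of a(·,·) on H^1_0(-2, -1/2) means a(u, u) ≥ α ||u||_{H^1}² for every u ∈ H^1_0.
The interval has length L = 3/2, and Poincaré/coercivity depend only on L. Here a(u, u) = ∫(u')² + (0)·∫u².
Here c = 0, so a(u,u) = ∫(u')² alone. The condition a(u,u) ≥ α||u||_{H^1}² reads (1−α)∫(u')² ≥ (α−c)∫u². Any admissible α is ≤ 1 (rapidly oscillating u have ∫u²/∫(u')² → 0), and α = 1 would force 0 ≥ (1−c)∫u², impossible since c < 1; so 1−α > 0. By the sharp Poincaré inequality on H^1_0 of an interval of length L, ∫(u')² ≥ (π/L)²∫u² with equality for the first sine mode sin(π(x−x₀)/L) (x₀ the left endpoint), so the inequality holds for all u iff (1−α)(π/L)² ≥ α − c, i.e. α ≤ ((π/L)² + c)/((π/L)² + 1) = (1 + c(L/π)²)/(1 + (L/π)²). (Direct route, valid since c ≤ 0: Poincaré gives c∫u² ≥ c(L/π)²∫(u')², so a(u,u) ≥ (1 + c(L/π)²)∫(u')², while ||u||_{H^1}² ≤ (1 + (L/π)²)∫(u')²; dividing yields the same α.) With (π/L)² = 4*π^2/9 and c = 0, the largest admissible constant is α = ((π/L)² + c)/((π/L)² + 1).
Simplifying, α = 4*π^2/(9 + 4*π^2).


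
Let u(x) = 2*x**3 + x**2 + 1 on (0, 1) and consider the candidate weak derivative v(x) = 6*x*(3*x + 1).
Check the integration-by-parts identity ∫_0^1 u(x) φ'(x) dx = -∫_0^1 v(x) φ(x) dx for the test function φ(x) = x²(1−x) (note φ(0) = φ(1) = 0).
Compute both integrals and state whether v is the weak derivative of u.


LHS = -3/10, RHS = -9/10. No, v is not the weak derivative of u.

u(x) = 2*x**3 + x**2 + 1, classical derivative u'(x) = 6*x**2 + 2*x.
φ(x) = x²(1−x), so φ'(x) = x*(2 - 3*x).
Note φ(0) = φ(1) = 0, so the boundary term u·φ vanishes.
LHS = ∫_0^1 u(x) φ'(x) dx = ∫_0^1 (-6*x^5 + x^4 + 2*x^3 - 3*x^2 + 2*x) dx. Term by term:
  ∫_0^1 -6*x^5 dx = -1;  ∫_0^1 x^4 dx = 1/5;  ∫_0^1 2*x^3 dx = 1/2;
  ∫_0^1 -3*x^2 dx = -1;  ∫_0^1 2*x dx = 1.
Sum: -1 + 1/5 + 1/2 − 1 + 1 = -3/10.
So LHS = -3/10.
∫_0^1 v(x) φ(x) dx = ∫_0^1 (-18*x^5 + 12*x^4 + 6*x^3) dx. Term by term:
  ∫_0^1 -18*x^5 dx = -3;  ∫_0^1 12*x^4 dx = 12/5;  ∫_0^1 6*x^3 dx = 3/2.
Sum: -3 + 12/5 + 3/2 = 9/10.
So RHS = -∫_0^1 v(x) φ(x) dx = -9/10.
LHS − RHS = 3/5 ≠ 0, so the identity fails.
(For a valid weak derivative the identity must hold for EVERY test function, in particular this one. The failure shows v is NOT the weak derivative of u.)
Correct weak derivative would be u'(x) = 6*x**2 + 2*x.
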